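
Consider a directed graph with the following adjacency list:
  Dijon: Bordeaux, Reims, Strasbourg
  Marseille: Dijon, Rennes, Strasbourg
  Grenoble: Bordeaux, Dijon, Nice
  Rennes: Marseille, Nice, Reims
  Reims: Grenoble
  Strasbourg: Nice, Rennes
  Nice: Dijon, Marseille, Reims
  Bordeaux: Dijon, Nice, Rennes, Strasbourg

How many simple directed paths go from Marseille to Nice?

Marseille→Dijon→Bordeaux→Nice
Marseille→Dijon→Bordeaux→Rennes→Nice
Marseille→Dijon→Bordeaux→Rennes→Reims→Grenoble→Nice
Marseille→Dijon→Bordeaux→Strasbourg→Nice
Marseille→Dijon→Bordeaux→Strasbourg→Rennes→Nice
Marseille→Dijon→Bordeaux→Strasbourg→Rennes→Reims→Grenoble→Nice
Marseille→Dijon→Reims→Grenoble→Bordeaux→Nice
Marseille→Dijon→Reims→Grenoble→Bordeaux→Rennes→Nice
... and 20 more.

28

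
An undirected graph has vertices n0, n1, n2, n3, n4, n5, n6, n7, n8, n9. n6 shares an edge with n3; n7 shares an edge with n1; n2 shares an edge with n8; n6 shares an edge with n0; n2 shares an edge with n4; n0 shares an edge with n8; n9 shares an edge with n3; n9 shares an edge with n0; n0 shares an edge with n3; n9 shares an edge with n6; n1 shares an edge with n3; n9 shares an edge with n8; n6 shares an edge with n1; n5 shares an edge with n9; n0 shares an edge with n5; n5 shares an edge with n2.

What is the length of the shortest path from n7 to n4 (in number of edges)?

Distance 0: n7.
Distance 1: n1.
Distance 2: n3, n6.
Distance 3: n0, n9.
Distance 4: n5, n8.
Distance 5: n2.
Distance 6: n4 — contains n4.

6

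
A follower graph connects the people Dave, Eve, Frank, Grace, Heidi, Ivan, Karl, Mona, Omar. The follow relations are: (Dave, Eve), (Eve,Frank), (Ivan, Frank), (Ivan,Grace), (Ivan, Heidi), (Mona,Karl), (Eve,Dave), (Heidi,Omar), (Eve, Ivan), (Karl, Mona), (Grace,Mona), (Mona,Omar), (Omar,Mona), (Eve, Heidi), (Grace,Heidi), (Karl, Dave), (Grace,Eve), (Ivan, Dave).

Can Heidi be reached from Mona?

Yes

Explore from Mona.
Distance 1: reach Karl, Omar.
Distance 2: reach Dave.
Distance 3: reach Eve.
Distance 4: reach Frank, Heidi, Ivan.
Found Heidi.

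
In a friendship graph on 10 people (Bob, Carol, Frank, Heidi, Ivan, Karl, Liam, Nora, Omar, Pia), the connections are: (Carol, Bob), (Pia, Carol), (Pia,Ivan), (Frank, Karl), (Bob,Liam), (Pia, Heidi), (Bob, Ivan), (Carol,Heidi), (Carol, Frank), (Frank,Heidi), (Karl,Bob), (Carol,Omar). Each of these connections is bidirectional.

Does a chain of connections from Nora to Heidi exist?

No

Nora has no edges, so nothing is reachable from it.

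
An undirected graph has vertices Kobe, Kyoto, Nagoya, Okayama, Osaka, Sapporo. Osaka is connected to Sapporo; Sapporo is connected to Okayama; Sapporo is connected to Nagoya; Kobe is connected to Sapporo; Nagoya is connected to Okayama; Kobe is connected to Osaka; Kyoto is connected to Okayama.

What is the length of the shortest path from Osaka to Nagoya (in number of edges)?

Distance 0: Osaka.
Distance 1: Kobe, Sapporo.
Distance 2: Nagoya, Okayama — contains Nagoya.

2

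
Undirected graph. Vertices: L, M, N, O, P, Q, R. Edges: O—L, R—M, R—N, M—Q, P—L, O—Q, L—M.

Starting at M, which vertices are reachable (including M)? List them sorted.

L, M, N, O, P, Q, R

Start at M.
Its neighbours: L, Q, R.
Then their neighbours: N, O, P.
Every vertex is now reached.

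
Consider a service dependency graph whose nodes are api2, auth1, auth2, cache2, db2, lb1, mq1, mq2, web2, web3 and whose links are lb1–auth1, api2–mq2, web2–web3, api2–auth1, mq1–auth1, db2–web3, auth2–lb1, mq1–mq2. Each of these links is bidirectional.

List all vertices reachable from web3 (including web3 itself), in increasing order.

Start at web3.
Its neighbours: db2, web2.
Nothing further is reachable.

db2, web2, web3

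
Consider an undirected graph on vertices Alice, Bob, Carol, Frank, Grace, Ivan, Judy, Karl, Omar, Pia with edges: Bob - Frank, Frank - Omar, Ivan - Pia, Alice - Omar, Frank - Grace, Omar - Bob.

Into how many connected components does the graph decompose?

From Alice: component {Alice, Bob, Frank, Grace, Omar}.
From Carol: component {Carol}.
From Ivan: component {Ivan, Pia}.
From Judy: component {Judy}.
From Karl: component {Karl}.
That's 5 components.

5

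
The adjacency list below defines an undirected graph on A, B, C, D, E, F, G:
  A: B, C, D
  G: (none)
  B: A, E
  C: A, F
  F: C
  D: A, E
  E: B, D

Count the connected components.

2

From A: component {A, B, C, D, E, F}.
From G: component {G}.
That's 2 components.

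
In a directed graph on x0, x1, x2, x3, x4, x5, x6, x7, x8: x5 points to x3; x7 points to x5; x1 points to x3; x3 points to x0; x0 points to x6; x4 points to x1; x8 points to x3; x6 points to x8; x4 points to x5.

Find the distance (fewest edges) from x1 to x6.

3

Distance 0: x1.
Distance 1: x3.
Distance 2: x0.
Distance 3: x6 — contains x6.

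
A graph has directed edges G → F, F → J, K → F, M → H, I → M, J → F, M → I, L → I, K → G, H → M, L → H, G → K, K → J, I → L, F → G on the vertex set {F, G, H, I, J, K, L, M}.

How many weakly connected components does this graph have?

From F: component {F, G, J, K}.
From H: component {H, I, L, M}.
That's 2 components.

2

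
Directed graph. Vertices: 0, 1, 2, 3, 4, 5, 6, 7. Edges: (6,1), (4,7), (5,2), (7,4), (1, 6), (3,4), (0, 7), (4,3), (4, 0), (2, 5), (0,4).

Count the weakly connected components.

3

From 0: component {0, 3, 4, 7}.
From 1: component {1, 6}.
From 2: component {2, 5}.
That's 3 components.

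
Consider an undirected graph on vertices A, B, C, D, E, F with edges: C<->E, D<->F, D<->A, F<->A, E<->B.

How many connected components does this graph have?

2

From A: component {A, D, F}.
From B: component {B, C, E}.
That's 2 components.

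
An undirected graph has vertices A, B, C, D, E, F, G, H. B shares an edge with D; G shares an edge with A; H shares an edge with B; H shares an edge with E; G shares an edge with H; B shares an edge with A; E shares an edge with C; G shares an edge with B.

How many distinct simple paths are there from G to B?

G–A–B
G–B
G–H–B

3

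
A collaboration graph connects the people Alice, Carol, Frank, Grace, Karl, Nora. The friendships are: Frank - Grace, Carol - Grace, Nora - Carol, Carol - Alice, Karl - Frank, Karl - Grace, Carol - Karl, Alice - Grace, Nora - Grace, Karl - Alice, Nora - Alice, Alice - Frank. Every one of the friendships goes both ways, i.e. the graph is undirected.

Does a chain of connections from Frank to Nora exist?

Explore from Frank.
Distance 1: reach Alice, Grace, Karl.
Distance 2: reach Carol, Nora.
Found Nora.

Yes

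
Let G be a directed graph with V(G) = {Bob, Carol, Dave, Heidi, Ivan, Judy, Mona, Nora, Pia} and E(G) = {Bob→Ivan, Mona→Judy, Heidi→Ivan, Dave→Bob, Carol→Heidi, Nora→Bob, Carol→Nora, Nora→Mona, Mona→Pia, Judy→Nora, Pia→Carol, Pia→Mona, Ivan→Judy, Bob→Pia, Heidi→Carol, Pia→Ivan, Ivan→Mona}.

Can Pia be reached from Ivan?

Yes

Explore from Ivan.
Distance 1: reach Judy, Mona.
Distance 2: reach Nora, Pia.
Found Pia.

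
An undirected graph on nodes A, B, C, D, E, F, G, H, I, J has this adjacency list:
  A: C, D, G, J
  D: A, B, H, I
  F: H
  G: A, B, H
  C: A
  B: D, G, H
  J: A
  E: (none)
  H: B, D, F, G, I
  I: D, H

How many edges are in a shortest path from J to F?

Distance 0: J.
Distance 1: A.
Distance 2: C, D, G.
Distance 3: B, H, I.
Distance 4: F — contains F.

4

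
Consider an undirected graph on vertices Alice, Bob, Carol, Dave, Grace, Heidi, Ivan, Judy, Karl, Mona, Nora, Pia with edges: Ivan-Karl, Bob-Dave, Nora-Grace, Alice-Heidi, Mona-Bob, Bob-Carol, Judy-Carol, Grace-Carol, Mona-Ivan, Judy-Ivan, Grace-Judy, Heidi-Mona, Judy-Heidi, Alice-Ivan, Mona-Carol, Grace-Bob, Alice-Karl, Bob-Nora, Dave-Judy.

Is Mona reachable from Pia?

Pia has no edges, so nothing is reachable from it.

No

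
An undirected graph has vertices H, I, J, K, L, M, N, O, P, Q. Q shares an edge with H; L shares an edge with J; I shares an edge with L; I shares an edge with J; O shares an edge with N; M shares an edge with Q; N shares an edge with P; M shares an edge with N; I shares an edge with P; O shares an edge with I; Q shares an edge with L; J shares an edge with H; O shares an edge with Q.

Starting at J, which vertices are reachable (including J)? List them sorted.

H, I, J, L, M, N, O, P, Q

Start at J.
Its neighbours: H, I, L.
Then their neighbours: O, P, Q.
Then next layer: M, N.
Nothing further is reachable.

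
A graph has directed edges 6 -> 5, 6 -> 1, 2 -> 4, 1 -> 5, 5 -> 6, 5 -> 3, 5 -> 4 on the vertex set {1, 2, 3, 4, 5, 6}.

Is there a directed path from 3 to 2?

No

3 has no outgoing edges, so nothing is reachable from it.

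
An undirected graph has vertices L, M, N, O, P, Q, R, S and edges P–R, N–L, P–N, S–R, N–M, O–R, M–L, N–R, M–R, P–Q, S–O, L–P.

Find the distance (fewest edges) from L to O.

Distance 0: L.
Distance 1: M, N, P.
Distance 2: Q, R.
Distance 3: O, S — contains O.

3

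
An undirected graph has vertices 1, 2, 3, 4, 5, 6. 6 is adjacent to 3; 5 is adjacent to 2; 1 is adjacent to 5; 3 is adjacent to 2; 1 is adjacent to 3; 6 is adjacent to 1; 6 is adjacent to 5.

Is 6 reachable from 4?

4 has no edges, so nothing is reachable from it.

No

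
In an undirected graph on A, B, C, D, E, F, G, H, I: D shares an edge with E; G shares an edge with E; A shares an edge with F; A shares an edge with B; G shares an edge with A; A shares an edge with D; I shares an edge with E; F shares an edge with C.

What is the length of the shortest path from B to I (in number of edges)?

Distance 0: B.
Distance 1: A.
Distance 2: D, F, G.
Distance 3: C, E.
Distance 4: I — contains I.

4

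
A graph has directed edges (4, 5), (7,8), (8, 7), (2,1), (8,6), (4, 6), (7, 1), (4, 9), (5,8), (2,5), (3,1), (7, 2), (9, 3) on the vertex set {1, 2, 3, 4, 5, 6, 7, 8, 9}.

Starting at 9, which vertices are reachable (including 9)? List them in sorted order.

1, 3, 9

Start at 9.
Its neighbours: 3.
Then their neighbours: 1.
Nothing further is reachable.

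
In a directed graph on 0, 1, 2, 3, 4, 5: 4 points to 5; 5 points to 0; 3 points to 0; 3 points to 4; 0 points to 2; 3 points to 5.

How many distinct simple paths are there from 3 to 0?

3

3→0
3→4→5→0
3→5→0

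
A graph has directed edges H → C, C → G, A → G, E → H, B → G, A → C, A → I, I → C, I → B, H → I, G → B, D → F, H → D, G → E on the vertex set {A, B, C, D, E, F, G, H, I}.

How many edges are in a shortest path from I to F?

Distance 0: I.
Distance 1: B, C.
Distance 2: G.
Distance 3: E.
Distance 4: H.
Distance 5: D.
Distance 6: F — contains F.

6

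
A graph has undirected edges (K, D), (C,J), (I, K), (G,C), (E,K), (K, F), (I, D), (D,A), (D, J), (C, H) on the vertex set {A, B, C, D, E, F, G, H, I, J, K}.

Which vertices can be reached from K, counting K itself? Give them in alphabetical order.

A, C, D, E, F, G, H, I, J, K

Start at K.
Its neighbours: D, E, F, I.
Then their neighbours: A, J.
Then next layer: C.
Then next layer: G, H.
Nothing further is reachable.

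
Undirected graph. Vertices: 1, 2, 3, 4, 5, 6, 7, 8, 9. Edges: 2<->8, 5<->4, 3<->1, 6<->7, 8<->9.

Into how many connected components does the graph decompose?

From 1: component {1, 3}.
From 2: component {2, 8, 9}.
From 4: component {4, 5}.
From 6: component {6, 7}.
That's 4 components.

4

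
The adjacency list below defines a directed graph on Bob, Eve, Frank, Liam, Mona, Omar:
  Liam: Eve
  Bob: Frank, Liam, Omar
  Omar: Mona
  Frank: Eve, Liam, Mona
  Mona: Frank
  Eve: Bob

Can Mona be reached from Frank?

Explore from Frank.
Distance 1: reach Eve, Liam, Mona.
Found Mona.

Yes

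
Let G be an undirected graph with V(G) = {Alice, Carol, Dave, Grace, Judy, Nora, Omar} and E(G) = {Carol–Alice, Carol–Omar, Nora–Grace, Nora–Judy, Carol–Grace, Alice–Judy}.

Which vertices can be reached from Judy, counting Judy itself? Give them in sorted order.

Start at Judy.
Its neighbours: Alice, Nora.
Then their neighbours: Carol, Grace.
Then next layer: Omar.
Nothing further is reachable.

Alice, Carol, Grace, Judy, Nora, Omar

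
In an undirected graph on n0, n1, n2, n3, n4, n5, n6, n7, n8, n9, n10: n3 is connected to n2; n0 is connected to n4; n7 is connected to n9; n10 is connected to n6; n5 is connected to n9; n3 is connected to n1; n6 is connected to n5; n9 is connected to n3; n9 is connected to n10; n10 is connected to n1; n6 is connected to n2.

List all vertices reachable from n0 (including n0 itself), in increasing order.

n0, n4

Start at n0.
Its neighbours: n4.
Nothing further is reachable.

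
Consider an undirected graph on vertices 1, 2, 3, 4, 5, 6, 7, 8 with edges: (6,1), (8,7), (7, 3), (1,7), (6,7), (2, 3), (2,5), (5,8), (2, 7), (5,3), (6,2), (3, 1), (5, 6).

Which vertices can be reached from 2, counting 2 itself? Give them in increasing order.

Start at 2.
Its neighbours: 3, 5, 6, 7.
Then their neighbours: 1, 8.
Nothing further is reachable.

1, 2, 3, 5, 6, 7, 8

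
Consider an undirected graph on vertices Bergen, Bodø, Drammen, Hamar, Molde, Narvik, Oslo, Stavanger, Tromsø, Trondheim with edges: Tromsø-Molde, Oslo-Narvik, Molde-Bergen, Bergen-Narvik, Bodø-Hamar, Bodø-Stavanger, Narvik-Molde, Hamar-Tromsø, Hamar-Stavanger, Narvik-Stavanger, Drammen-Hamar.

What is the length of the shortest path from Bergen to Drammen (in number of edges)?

4

Distance 0: Bergen.
Distance 1: Molde, Narvik.
Distance 2: Oslo, Stavanger, Tromsø.
Distance 3: Bodø, Hamar.
Distance 4: Drammen — contains Drammen.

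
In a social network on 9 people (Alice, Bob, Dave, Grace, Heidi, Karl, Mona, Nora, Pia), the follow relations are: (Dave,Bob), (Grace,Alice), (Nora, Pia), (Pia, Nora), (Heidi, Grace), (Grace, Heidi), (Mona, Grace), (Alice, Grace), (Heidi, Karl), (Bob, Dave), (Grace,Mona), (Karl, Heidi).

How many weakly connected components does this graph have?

3

From Alice: component {Alice, Grace, Heidi, Karl, Mona}.
From Bob: component {Bob, Dave}.
From Nora: component {Nora, Pia}.
That's 3 components.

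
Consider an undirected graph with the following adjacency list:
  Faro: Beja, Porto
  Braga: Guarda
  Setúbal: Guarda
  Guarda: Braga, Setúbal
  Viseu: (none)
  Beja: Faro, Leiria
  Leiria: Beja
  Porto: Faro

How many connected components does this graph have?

3

From Beja: component {Beja, Faro, Leiria, Porto}.
From Braga: component {Braga, Guarda, Setúbal}.
From Viseu: component {Viseu}.
That's 3 components.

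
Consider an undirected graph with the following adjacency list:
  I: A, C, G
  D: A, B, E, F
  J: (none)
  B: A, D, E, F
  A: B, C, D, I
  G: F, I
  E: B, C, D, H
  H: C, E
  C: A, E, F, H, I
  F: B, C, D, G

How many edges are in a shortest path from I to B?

2

Distance 0: I.
Distance 1: A, C, G.
Distance 2: B, D, E, F, H — contains B.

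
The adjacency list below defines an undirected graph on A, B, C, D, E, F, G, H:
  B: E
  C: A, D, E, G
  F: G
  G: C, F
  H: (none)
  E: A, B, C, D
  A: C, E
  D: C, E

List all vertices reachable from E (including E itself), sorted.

Start at E.
Its neighbours: A, B, C, D.
Then their neighbours: G.
Then next layer: F.
Nothing further is reachable.

A, B, C, D, E, F, G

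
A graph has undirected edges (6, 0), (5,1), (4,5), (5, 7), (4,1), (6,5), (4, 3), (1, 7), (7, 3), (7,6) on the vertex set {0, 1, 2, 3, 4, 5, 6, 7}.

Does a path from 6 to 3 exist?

Explore from 6.
Distance 1: reach 0, 5, 7.
Distance 2: reach 1, 3, 4.
Found 3.

Yes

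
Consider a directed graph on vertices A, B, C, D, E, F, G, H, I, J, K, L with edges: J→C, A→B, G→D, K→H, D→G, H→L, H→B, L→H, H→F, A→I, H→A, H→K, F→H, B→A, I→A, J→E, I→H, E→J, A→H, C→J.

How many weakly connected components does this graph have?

From A: component {A, B, F, H, I, K, L}.
From C: component {C, E, J}.
From D: component {D, G}.
That's 3 components.

3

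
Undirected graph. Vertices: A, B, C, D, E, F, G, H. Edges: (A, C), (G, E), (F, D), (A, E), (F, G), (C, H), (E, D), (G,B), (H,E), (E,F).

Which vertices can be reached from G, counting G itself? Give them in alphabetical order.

Start at G.
Its neighbours: B, E, F.
Then their neighbours: A, D, H.
Then next layer: C.
Every vertex is now reached.

A, B, C, D, E, F, G, H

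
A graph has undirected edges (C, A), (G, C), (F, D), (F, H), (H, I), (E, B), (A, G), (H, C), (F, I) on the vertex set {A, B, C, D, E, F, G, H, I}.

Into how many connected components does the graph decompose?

2

From A: component {A, C, D, F, G, H, I}.
From B: component {B, E}.
That's 2 components.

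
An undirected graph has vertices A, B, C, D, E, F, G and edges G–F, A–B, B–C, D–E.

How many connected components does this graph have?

From A: component {A, B, C}.
From D: component {D, E}.
From F: component {F, G}.
That's 3 components.

3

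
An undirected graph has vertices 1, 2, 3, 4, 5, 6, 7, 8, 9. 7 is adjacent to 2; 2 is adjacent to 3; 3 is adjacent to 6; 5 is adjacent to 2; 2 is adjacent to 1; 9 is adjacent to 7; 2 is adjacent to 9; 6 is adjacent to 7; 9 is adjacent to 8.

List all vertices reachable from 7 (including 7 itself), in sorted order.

Start at 7.
Its neighbours: 2, 6, 9.
Then their neighbours: 1, 3, 5, 8.
Nothing further is reachable.

1, 2, 3, 5, 6, 7, 8, 9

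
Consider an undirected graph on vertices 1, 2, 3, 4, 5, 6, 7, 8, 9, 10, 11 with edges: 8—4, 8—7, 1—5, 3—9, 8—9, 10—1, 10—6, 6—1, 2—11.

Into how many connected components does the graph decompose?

From 1: component {1, 5, 6, 10}.
From 2: component {2, 11}.
From 3: component {3, 4, 7, 8, 9}.
That's 3 components.

3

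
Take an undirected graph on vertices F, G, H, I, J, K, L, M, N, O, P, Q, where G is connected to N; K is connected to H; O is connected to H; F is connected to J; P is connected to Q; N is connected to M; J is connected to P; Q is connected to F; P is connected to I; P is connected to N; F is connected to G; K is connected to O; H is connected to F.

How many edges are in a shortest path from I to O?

5

Distance 0: I.
Distance 1: P.
Distance 2: J, N, Q.
Distance 3: F, G, M.
Distance 4: H.
Distance 5: K, O — contains O.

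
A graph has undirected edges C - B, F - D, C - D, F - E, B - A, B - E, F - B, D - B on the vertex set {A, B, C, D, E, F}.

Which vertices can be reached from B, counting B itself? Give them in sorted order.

A, B, C, D, E, F

Start at B.
Its neighbours: A, C, D, E, F.
Every vertex is now reached.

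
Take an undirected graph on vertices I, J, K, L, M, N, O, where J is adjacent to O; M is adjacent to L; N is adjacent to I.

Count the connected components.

4

From I: component {I, N}.
From J: component {J, O}.
From K: component {K}.
From L: component {L, M}.
That's 4 components.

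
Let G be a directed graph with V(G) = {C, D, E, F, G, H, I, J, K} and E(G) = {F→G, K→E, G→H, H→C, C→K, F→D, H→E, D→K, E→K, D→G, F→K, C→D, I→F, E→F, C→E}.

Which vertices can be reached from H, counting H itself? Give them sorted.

C, D, E, F, G, H, K

Start at H.
Its neighbours: C, E.
Then their neighbours: D, F, K.
Then next layer: G.
Nothing further is reachable.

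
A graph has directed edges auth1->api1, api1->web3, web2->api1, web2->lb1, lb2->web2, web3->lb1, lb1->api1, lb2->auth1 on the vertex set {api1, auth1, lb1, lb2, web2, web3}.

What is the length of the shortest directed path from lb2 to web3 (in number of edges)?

3

Distance 0: lb2.
Distance 1: auth1, web2.
Distance 2: api1, lb1.
Distance 3: web3 — contains web3.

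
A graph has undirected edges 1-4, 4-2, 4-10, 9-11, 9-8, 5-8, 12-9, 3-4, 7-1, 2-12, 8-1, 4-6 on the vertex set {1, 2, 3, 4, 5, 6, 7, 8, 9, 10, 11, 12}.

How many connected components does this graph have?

From 1: component {1, 2, 3, 4, 5, 6, 7, 8, 9, 10, 11, 12}.
That's 1 component.

1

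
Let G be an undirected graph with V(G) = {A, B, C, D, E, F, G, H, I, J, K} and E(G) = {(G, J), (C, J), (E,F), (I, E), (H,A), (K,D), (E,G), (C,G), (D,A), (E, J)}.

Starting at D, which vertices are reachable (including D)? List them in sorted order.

Start at D.
Its neighbours: A, K.
Then their neighbours: H.
Nothing further is reachable.

A, D, H, K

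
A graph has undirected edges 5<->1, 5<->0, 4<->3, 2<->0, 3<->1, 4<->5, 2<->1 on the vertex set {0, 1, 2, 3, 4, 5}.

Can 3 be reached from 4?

Explore from 4.
Distance 1: reach 3, 5.
Found 3.

Yes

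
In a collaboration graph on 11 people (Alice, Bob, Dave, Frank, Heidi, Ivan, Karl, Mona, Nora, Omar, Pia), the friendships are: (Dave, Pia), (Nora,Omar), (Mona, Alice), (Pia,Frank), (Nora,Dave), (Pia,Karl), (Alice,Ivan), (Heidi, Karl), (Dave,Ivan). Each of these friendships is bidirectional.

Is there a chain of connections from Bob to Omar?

Bob has no edges, so nothing is reachable from it.

No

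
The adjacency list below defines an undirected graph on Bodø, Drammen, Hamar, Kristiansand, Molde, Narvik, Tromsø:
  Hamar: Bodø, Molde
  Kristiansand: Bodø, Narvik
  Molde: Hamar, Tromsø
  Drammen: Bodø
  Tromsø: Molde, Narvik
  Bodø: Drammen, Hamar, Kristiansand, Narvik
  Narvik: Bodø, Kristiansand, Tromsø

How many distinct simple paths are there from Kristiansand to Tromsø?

4

Kristiansand–Bodø–Hamar–Molde–Tromsø
Kristiansand–Bodø–Narvik–Tromsø
Kristiansand–Narvik–Bodø–Hamar–Molde–Tromsø
Kristiansand–Narvik–Tromsø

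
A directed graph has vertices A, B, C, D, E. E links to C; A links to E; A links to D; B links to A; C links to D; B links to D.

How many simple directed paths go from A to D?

A→D
A→E→C→D

2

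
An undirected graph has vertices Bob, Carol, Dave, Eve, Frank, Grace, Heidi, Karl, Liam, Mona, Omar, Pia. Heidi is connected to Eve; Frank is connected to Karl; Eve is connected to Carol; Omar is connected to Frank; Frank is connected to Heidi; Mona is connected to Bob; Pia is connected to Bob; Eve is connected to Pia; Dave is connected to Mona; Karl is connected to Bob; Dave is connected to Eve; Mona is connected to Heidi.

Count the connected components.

3

From Bob: component {Bob, Carol, Dave, Eve, Frank, Heidi, Karl, Mona, Omar, Pia}.
From Grace: component {Grace}.
From Liam: component {Liam}.
That's 3 components.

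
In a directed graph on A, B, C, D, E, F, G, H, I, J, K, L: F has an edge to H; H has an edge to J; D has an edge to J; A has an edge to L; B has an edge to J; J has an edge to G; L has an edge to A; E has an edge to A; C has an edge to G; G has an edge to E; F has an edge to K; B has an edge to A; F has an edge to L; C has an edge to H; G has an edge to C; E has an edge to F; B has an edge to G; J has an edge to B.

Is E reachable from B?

Yes

Explore from B.
Distance 1: reach A, G, J.
Distance 2: reach C, E, L.
Found E.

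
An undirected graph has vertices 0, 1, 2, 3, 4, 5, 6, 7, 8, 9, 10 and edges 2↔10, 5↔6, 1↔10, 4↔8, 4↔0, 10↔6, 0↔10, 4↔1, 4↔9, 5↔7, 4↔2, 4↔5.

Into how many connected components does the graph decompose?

From 0: component {0, 1, 2, 4, 5, 6, 7, 8, 9, 10}.
From 3: component {3}.
That's 2 components.

2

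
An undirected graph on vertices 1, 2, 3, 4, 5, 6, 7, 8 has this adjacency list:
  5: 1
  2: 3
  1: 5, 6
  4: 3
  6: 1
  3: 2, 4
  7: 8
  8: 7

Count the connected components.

3

From 1: component {1, 5, 6}.
From 2: component {2, 3, 4}.
From 7: component {7, 8}.
That's 3 components.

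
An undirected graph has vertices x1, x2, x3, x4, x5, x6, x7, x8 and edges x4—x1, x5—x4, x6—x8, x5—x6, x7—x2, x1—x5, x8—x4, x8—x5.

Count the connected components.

From x1: component {x1, x4, x5, x6, x8}.
From x2: component {x2, x7}.
From x3: component {x3}.
That's 3 components.

3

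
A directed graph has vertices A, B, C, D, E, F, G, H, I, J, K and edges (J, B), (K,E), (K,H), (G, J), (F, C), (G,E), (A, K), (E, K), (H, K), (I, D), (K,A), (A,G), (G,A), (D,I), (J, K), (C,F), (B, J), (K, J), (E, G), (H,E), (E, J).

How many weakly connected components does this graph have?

From A: component {A, B, E, G, H, J, K}.
From C: component {C, F}.
From D: component {D, I}.
That's 3 components.

3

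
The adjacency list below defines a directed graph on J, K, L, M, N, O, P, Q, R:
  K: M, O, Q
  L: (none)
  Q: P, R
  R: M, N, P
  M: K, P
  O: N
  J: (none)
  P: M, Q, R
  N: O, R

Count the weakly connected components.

From J: component {J}.
From K: component {K, M, N, O, P, Q, R}.
From L: component {L}.
That's 3 components.

3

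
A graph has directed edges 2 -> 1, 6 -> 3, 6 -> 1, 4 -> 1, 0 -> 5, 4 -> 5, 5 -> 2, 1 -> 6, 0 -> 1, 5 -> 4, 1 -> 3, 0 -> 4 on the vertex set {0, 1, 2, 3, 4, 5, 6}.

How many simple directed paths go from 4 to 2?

1

4→5→2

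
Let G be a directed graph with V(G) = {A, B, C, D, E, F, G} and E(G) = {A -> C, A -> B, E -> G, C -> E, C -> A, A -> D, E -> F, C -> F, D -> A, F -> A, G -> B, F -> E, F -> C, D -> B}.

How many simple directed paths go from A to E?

A→C→E
A→C→F→E

2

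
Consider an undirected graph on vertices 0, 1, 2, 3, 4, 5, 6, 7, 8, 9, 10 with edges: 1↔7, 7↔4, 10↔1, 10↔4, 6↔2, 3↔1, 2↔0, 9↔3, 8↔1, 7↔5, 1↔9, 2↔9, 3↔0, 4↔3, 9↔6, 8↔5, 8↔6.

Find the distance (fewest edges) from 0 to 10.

Distance 0: 0.
Distance 1: 2, 3.
Distance 2: 1, 4, 6, 9.
Distance 3: 7, 8, 10 — contains 10.

3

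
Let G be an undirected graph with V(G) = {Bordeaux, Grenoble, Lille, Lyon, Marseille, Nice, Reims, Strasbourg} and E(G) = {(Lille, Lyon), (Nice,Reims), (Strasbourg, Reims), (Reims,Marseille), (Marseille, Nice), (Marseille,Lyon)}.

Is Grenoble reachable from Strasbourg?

Explore from Strasbourg.
Distance 1: reach Reims.
Distance 2: reach Marseille, Nice.
Distance 3: reach Lyon.
Distance 4: reach Lille.
The search is exhausted without reaching Grenoble; it lies in a different component.

No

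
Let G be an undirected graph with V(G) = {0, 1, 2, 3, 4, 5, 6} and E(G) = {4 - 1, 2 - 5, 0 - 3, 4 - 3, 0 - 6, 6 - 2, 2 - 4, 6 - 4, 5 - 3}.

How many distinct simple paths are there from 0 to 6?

5

0–3–4–2–6
0–3–4–6
0–3–5–2–4–6
0–3–5–2–6
0–6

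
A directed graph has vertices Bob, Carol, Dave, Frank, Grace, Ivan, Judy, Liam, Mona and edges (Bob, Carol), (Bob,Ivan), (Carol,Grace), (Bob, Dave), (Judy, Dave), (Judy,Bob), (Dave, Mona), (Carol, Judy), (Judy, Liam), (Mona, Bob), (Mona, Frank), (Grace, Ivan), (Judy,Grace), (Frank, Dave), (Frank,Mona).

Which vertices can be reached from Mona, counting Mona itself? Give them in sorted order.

Bob, Carol, Dave, Frank, Grace, Ivan, Judy, Liam, Mona

Start at Mona.
Its neighbours: Bob, Frank.
Then their neighbours: Carol, Dave, Ivan.
Then next layer: Grace, Judy.
Then next layer: Liam.
Every vertex is now reached.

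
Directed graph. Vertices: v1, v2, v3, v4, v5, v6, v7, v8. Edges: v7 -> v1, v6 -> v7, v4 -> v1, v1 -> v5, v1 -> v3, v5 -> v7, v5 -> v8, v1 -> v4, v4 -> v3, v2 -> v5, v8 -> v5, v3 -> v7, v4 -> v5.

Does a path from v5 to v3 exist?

Yes

Explore from v5.
Distance 1: reach v7, v8.
Distance 2: reach v1.
Distance 3: reach v3, v4.
Found v3.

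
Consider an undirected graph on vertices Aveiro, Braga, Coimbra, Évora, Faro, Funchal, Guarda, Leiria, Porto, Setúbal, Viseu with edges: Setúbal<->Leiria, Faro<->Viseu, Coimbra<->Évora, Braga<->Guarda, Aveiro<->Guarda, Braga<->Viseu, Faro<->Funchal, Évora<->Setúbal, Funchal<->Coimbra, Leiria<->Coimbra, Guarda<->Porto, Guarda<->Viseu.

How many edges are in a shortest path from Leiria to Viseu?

Distance 0: Leiria.
Distance 1: Coimbra, Setúbal.
Distance 2: Évora, Funchal.
Distance 3: Faro.
Distance 4: Viseu — contains Viseu.

4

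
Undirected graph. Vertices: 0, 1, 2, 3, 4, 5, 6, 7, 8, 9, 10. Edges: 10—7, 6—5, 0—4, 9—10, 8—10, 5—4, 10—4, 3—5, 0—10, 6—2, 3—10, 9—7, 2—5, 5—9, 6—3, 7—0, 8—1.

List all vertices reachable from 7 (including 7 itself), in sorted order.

Start at 7.
Its neighbours: 0, 9, 10.
Then their neighbours: 3, 4, 5, 8.
Then next layer: 1, 2, 6.
Every vertex is now reached.

0, 1, 2, 3, 4, 5, 6, 7, 8, 9, 10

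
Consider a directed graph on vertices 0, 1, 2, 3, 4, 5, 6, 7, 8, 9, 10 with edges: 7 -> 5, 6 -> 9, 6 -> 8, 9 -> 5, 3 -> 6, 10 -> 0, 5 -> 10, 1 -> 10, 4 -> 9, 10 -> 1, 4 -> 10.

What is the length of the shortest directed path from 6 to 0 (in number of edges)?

Distance 0: 6.
Distance 1: 8, 9.
Distance 2: 5.
Distance 3: 10.
Distance 4: 0, 1 — contains 0.

4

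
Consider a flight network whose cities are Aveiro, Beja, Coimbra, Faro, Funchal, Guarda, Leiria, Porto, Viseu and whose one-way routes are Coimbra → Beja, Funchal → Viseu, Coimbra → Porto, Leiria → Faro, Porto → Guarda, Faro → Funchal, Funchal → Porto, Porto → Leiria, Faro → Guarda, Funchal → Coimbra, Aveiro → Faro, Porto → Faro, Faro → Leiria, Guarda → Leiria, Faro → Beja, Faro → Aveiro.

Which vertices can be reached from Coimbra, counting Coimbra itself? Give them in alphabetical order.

Start at Coimbra.
Its neighbours: Beja, Porto.
Then their neighbours: Faro, Guarda, Leiria.
Then next layer: Aveiro, Funchal.
Then next layer: Viseu.
Every vertex is now reached.

Aveiro, Beja, Coimbra, Faro, Funchal, Guarda, Leiria, Porto, Viseu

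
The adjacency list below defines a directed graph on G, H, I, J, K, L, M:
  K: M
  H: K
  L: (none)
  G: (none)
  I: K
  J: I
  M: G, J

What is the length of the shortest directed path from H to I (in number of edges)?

4

Distance 0: H.
Distance 1: K.
Distance 2: M.
Distance 3: G, J.
Distance 4: I — contains I.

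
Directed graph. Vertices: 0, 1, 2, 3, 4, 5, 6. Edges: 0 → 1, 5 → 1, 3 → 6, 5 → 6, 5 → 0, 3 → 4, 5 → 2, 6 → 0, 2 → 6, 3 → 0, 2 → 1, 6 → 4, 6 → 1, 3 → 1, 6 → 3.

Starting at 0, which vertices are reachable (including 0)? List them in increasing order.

0, 1

Start at 0.
Its neighbours: 1.
Nothing further is reachable.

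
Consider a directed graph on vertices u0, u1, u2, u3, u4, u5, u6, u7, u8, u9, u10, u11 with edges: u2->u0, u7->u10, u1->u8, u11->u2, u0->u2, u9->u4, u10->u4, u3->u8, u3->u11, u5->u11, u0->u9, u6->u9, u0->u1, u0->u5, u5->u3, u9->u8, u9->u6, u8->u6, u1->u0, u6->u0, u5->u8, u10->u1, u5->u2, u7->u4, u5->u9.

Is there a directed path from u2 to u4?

Explore from u2.
Distance 1: reach u0.
Distance 2: reach u1, u5, u9.
Distance 3: reach u3, u4, u6, u8, u11.
Found u4.

Yes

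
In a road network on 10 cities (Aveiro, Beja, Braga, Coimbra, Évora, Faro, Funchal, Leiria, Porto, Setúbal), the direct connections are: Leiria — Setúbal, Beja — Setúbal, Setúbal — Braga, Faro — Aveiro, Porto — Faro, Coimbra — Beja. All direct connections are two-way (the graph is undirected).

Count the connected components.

4

From Aveiro: component {Aveiro, Faro, Porto}.
From Beja: component {Beja, Braga, Coimbra, Leiria, Setúbal}.
From Évora: component {Évora}.
From Funchal: component {Funchal}.
That's 4 components.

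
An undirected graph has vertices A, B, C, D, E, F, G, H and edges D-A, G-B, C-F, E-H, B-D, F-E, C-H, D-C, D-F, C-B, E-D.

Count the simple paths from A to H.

A–D–B–C–F–E–H
A–D–B–C–H
A–D–C–F–E–H
A–D–C–H
A–D–E–F–C–H
A–D–E–H
A–D–F–C–H
A–D–F–E–H

8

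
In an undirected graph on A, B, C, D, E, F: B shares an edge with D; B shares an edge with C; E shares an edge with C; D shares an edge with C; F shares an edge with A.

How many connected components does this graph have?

2

From A: component {A, F}.
From B: component {B, C, D, E}.
That's 2 components.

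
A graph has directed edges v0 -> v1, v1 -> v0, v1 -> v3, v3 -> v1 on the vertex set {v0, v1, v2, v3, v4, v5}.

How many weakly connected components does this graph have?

From v0: component {v0, v1, v3}.
From v2: component {v2}.
From v4: component {v4}.
From v5: component {v5}.
That's 4 components.

4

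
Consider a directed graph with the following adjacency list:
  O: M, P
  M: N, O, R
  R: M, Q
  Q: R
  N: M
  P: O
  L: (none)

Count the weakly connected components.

2

From L: component {L}.
From M: component {M, N, O, P, Q, R}.
That's 2 components.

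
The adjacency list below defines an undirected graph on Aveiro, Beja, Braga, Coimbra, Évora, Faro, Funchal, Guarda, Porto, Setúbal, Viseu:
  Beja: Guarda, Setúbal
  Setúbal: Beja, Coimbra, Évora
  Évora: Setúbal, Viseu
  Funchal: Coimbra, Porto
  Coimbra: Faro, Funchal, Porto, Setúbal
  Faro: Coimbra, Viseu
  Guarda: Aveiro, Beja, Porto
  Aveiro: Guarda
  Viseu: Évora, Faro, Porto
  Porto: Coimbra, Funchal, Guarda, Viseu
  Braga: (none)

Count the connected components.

From Aveiro: component {Aveiro, Beja, Coimbra, Évora, Faro, Funchal, Guarda, Porto, Setúbal, Viseu}.
From Braga: component {Braga}.
That's 2 components.

2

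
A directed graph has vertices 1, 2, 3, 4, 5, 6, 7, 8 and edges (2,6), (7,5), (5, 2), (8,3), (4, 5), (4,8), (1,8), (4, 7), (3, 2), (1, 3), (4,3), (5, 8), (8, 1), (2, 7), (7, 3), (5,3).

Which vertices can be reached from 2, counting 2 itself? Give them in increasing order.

1, 2, 3, 5, 6, 7, 8

Start at 2.
Its neighbours: 6, 7.
Then their neighbours: 3, 5.
Then next layer: 8.
Then next layer: 1.
Nothing further is reachable.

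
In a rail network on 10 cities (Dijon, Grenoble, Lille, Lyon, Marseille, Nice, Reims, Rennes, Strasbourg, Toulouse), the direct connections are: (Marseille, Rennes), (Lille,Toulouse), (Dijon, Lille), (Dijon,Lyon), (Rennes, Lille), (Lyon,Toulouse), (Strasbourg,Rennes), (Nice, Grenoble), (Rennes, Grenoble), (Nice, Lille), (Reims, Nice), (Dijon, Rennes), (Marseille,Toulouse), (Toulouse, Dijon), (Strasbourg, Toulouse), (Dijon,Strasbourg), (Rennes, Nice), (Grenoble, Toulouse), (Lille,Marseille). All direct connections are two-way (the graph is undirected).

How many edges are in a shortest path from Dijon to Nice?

2

Distance 0: Dijon.
Distance 1: Lille, Lyon, Rennes, Strasbourg, Toulouse.
Distance 2: Grenoble, Marseille, Nice — contains Nice.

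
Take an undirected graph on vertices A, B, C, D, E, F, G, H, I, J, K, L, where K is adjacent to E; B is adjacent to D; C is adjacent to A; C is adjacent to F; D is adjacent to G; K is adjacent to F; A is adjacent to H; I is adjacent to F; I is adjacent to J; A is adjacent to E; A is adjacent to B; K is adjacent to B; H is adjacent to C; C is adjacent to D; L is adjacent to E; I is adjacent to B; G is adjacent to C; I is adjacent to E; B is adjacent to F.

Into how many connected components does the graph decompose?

From A: component {A, B, C, D, E, F, G, H, I, J, K, L}.
That's 1 component.

1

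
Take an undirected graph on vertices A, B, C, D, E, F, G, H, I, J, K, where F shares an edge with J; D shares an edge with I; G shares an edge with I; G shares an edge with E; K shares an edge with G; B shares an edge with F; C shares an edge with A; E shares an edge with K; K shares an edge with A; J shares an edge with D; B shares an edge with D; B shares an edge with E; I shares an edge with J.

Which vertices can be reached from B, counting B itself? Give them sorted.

Start at B.
Its neighbours: D, E, F.
Then their neighbours: G, I, J, K.
Then next layer: A.
Then next layer: C.
Nothing further is reachable.

A, B, C, D, E, F, G, I, J, K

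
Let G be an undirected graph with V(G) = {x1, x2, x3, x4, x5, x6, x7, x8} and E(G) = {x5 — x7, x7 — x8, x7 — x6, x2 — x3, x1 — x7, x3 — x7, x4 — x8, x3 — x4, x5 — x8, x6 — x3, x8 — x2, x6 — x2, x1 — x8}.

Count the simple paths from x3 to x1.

20

x3–x2–x6–x7–x1
x3–x2–x6–x7–x5–x8–x1
x3–x2–x6–x7–x8–x1
x3–x2–x8–x1
x3–x2–x8–x5–x7–x1
x3–x2–x8–x7–x1
x3–x4–x8–x1
x3–x4–x8–x2–x6–x7–x1
... and 12 more.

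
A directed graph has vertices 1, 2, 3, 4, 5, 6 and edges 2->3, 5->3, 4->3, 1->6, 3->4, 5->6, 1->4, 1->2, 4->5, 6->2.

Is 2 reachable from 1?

Explore from 1.
Distance 1: reach 2, 4, 6.
Found 2.

Yes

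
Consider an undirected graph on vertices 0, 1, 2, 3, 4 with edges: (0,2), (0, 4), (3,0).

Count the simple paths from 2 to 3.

2–0–3

1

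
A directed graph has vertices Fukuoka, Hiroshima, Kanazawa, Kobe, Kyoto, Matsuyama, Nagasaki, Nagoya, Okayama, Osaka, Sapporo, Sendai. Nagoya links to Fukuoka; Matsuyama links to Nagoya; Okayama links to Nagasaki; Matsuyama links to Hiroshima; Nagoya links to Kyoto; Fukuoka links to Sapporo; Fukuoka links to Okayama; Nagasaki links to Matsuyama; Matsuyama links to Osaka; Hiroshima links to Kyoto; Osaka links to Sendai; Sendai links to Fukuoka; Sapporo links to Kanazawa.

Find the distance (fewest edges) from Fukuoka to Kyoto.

5

Distance 0: Fukuoka.
Distance 1: Okayama, Sapporo.
Distance 2: Kanazawa, Nagasaki.
Distance 3: Matsuyama.
Distance 4: Hiroshima, Nagoya, Osaka.
Distance 5: Kyoto, Sendai — contains Kyoto.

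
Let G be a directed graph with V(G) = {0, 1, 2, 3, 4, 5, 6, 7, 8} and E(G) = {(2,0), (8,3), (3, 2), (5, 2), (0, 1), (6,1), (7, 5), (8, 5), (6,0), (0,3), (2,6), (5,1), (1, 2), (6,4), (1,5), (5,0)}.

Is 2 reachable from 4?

4 has no outgoing edges, so nothing is reachable from it.

No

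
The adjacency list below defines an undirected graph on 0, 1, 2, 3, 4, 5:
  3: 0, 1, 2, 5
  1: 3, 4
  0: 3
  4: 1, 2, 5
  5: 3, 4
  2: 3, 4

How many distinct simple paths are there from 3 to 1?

3

3–1
3–2–4–1
3–5–4–1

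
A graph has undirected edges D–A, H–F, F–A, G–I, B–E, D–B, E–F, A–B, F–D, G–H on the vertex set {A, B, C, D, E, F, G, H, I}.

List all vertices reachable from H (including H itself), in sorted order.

Start at H.
Its neighbours: F, G.
Then their neighbours: A, D, E, I.
Then next layer: B.
Nothing further is reachable.

A, B, D, E, F, G, H, I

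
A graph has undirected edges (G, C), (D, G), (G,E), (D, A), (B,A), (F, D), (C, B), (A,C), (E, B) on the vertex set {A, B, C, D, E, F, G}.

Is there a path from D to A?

Yes

Explore from D.
Distance 1: reach A, F, G.
Found A.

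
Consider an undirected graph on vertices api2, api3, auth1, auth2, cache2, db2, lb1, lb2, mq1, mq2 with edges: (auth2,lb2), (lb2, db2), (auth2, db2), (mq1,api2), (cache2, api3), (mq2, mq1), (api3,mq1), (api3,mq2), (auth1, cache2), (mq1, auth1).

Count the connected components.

From api2: component {api2, api3, auth1, cache2, mq1, mq2}.
From auth2: component {auth2, db2, lb2}.
From lb1: component {lb1}.
That's 3 components.

3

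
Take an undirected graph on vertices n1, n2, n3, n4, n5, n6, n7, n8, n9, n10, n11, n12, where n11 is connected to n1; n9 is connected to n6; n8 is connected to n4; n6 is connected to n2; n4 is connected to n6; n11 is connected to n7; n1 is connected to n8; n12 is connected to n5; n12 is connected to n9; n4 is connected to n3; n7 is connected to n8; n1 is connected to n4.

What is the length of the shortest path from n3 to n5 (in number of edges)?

5

Distance 0: n3.
Distance 1: n4.
Distance 2: n1, n6, n8.
Distance 3: n2, n7, n9, n11.
Distance 4: n12.
Distance 5: n5 — contains n5.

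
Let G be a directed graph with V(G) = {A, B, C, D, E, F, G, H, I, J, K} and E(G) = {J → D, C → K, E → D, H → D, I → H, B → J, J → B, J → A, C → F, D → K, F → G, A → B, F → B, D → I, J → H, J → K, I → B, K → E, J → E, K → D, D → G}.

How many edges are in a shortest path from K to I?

Distance 0: K.
Distance 1: D, E.
Distance 2: G, I — contains I.

2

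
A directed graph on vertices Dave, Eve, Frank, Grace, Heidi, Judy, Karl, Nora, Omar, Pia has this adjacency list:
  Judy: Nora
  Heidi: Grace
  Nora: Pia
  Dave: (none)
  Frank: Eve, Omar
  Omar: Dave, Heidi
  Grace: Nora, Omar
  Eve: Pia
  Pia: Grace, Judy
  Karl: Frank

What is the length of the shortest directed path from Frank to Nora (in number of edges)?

Distance 0: Frank.
Distance 1: Eve, Omar.
Distance 2: Dave, Heidi, Pia.
Distance 3: Grace, Judy.
Distance 4: Nora — contains Nora.

4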